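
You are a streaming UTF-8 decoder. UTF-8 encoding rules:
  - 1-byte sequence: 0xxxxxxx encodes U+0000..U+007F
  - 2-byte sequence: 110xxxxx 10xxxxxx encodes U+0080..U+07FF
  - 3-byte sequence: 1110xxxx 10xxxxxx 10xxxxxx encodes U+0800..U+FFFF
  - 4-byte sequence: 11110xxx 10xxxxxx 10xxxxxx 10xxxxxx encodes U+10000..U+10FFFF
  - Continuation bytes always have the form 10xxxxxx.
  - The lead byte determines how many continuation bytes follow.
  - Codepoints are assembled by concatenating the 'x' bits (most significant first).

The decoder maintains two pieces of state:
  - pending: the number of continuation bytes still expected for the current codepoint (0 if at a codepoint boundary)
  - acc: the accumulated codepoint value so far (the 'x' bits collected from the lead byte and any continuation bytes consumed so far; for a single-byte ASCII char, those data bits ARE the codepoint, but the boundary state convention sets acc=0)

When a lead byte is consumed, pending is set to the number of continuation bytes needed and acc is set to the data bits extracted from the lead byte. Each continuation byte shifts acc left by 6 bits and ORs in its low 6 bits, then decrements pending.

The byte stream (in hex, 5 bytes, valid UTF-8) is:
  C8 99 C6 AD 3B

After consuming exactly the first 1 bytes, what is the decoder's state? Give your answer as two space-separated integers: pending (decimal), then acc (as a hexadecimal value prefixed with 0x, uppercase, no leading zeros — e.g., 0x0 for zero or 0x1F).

Answer: 1 0x8

Derivation:
Byte[0]=C8: 2-byte lead. pending=1, acc=0x8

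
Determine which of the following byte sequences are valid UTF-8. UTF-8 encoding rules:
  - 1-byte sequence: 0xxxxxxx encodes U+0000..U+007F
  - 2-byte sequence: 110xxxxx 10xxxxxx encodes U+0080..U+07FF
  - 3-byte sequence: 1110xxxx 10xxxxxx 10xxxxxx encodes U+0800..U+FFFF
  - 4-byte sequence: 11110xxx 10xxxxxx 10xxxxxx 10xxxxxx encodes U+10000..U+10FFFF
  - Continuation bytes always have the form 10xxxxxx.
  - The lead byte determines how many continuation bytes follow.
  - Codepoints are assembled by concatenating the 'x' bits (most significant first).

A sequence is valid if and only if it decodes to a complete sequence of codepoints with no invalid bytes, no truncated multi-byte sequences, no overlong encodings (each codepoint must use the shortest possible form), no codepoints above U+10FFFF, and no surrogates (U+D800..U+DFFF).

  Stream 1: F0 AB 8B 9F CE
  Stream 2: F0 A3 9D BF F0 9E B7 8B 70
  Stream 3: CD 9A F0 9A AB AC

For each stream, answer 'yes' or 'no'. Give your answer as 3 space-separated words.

Answer: no yes yes

Derivation:
Stream 1: error at byte offset 5. INVALID
Stream 2: decodes cleanly. VALID
Stream 3: decodes cleanly. VALID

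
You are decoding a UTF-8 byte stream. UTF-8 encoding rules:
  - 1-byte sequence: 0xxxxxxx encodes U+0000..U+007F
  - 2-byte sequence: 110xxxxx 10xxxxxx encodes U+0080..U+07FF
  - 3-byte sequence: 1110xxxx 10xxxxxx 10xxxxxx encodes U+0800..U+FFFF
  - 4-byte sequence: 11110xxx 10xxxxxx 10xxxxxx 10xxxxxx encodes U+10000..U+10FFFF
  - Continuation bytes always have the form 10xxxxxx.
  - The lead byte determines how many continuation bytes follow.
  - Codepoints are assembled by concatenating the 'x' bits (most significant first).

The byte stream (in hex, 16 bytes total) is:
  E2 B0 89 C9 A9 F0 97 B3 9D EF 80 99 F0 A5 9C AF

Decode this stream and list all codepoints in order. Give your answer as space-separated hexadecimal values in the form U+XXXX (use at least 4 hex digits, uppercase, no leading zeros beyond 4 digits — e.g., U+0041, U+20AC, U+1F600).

Answer: U+2C09 U+0269 U+17CDD U+F019 U+2572F

Derivation:
Byte[0]=E2: 3-byte lead, need 2 cont bytes. acc=0x2
Byte[1]=B0: continuation. acc=(acc<<6)|0x30=0xB0
Byte[2]=89: continuation. acc=(acc<<6)|0x09=0x2C09
Completed: cp=U+2C09 (starts at byte 0)
Byte[3]=C9: 2-byte lead, need 1 cont bytes. acc=0x9
Byte[4]=A9: continuation. acc=(acc<<6)|0x29=0x269
Completed: cp=U+0269 (starts at byte 3)
Byte[5]=F0: 4-byte lead, need 3 cont bytes. acc=0x0
Byte[6]=97: continuation. acc=(acc<<6)|0x17=0x17
Byte[7]=B3: continuation. acc=(acc<<6)|0x33=0x5F3
Byte[8]=9D: continuation. acc=(acc<<6)|0x1D=0x17CDD
Completed: cp=U+17CDD (starts at byte 5)
Byte[9]=EF: 3-byte lead, need 2 cont bytes. acc=0xF
Byte[10]=80: continuation. acc=(acc<<6)|0x00=0x3C0
Byte[11]=99: continuation. acc=(acc<<6)|0x19=0xF019
Completed: cp=U+F019 (starts at byte 9)
Byte[12]=F0: 4-byte lead, need 3 cont bytes. acc=0x0
Byte[13]=A5: continuation. acc=(acc<<6)|0x25=0x25
Byte[14]=9C: continuation. acc=(acc<<6)|0x1C=0x95C
Byte[15]=AF: continuation. acc=(acc<<6)|0x2F=0x2572F
Completed: cp=U+2572F (starts at byte 12)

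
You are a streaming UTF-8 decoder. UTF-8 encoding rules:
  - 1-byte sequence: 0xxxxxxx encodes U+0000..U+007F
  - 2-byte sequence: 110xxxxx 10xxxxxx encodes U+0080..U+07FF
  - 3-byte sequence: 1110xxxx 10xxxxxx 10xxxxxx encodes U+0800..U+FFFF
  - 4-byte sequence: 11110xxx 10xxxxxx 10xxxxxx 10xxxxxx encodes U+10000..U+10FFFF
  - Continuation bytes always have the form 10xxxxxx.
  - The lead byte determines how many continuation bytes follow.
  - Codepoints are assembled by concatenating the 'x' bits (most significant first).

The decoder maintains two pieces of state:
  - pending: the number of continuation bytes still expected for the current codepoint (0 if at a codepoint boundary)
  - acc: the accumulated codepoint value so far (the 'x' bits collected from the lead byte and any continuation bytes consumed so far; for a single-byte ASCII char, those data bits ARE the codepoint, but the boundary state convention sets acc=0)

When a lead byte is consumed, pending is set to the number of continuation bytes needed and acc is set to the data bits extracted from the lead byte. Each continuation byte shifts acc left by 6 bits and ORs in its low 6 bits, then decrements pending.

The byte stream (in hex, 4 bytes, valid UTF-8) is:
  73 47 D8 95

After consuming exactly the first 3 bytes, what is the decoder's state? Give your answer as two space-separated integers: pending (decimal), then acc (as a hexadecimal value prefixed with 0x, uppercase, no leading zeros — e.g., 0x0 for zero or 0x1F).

Byte[0]=73: 1-byte. pending=0, acc=0x0
Byte[1]=47: 1-byte. pending=0, acc=0x0
Byte[2]=D8: 2-byte lead. pending=1, acc=0x18

Answer: 1 0x18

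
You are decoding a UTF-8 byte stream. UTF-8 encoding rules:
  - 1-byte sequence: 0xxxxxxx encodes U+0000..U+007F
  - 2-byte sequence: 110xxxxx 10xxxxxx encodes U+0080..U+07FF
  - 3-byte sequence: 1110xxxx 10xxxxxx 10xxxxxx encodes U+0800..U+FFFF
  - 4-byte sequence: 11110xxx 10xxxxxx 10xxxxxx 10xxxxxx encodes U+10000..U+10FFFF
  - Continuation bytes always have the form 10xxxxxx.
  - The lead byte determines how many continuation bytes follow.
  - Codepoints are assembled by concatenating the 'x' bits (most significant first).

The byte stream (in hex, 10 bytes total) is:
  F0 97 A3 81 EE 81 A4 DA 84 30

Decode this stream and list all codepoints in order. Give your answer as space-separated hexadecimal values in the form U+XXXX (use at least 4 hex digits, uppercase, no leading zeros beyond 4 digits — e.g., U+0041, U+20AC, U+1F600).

Byte[0]=F0: 4-byte lead, need 3 cont bytes. acc=0x0
Byte[1]=97: continuation. acc=(acc<<6)|0x17=0x17
Byte[2]=A3: continuation. acc=(acc<<6)|0x23=0x5E3
Byte[3]=81: continuation. acc=(acc<<6)|0x01=0x178C1
Completed: cp=U+178C1 (starts at byte 0)
Byte[4]=EE: 3-byte lead, need 2 cont bytes. acc=0xE
Byte[5]=81: continuation. acc=(acc<<6)|0x01=0x381
Byte[6]=A4: continuation. acc=(acc<<6)|0x24=0xE064
Completed: cp=U+E064 (starts at byte 4)
Byte[7]=DA: 2-byte lead, need 1 cont bytes. acc=0x1A
Byte[8]=84: continuation. acc=(acc<<6)|0x04=0x684
Completed: cp=U+0684 (starts at byte 7)
Byte[9]=30: 1-byte ASCII. cp=U+0030

Answer: U+178C1 U+E064 U+0684 U+0030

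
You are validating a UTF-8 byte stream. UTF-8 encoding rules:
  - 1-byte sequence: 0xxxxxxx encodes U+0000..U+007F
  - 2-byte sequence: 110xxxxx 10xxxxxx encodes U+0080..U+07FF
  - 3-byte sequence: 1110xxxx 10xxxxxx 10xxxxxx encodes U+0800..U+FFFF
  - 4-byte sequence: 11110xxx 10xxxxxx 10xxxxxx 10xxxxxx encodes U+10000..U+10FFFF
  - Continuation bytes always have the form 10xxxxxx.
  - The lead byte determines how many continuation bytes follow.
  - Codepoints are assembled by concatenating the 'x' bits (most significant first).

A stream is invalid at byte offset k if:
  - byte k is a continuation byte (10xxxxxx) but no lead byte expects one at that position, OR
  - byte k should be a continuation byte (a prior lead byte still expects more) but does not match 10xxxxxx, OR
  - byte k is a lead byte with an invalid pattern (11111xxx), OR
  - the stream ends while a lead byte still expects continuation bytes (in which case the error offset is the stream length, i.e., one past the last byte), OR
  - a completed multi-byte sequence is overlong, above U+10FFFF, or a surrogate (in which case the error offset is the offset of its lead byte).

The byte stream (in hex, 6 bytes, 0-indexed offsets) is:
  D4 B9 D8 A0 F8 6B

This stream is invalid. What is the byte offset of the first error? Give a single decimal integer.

Answer: 4

Derivation:
Byte[0]=D4: 2-byte lead, need 1 cont bytes. acc=0x14
Byte[1]=B9: continuation. acc=(acc<<6)|0x39=0x539
Completed: cp=U+0539 (starts at byte 0)
Byte[2]=D8: 2-byte lead, need 1 cont bytes. acc=0x18
Byte[3]=A0: continuation. acc=(acc<<6)|0x20=0x620
Completed: cp=U+0620 (starts at byte 2)
Byte[4]=F8: INVALID lead byte (not 0xxx/110x/1110/11110)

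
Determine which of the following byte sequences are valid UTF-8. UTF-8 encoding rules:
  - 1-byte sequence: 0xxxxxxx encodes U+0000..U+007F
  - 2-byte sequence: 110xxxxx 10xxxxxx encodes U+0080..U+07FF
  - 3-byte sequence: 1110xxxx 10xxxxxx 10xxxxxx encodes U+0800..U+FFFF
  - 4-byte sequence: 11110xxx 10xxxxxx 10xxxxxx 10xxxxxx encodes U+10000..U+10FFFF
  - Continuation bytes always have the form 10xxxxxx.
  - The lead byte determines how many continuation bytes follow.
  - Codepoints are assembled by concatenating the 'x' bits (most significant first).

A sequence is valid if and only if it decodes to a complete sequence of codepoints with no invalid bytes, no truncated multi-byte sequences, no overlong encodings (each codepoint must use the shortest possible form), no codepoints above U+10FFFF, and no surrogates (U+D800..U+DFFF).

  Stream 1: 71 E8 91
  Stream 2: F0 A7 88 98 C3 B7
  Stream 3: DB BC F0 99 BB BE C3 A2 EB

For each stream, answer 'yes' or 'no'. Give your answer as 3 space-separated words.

Answer: no yes no

Derivation:
Stream 1: error at byte offset 3. INVALID
Stream 2: decodes cleanly. VALID
Stream 3: error at byte offset 9. INVALID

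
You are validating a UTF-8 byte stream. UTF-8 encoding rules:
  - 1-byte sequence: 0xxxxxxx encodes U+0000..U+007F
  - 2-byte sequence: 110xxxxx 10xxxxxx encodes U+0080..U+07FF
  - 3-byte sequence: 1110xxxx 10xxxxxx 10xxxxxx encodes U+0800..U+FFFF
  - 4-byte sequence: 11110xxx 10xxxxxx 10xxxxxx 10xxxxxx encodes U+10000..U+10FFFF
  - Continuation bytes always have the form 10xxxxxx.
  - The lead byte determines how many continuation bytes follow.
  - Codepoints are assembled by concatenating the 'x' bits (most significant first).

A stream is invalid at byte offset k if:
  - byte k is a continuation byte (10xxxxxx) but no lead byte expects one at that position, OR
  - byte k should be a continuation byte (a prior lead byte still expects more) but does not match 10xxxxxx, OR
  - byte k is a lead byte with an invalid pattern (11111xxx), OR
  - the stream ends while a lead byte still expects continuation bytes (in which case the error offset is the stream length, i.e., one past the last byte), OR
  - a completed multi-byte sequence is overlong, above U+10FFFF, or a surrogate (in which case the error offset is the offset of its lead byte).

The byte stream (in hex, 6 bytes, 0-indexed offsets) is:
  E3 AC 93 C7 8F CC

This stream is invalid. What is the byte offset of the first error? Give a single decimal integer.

Answer: 6

Derivation:
Byte[0]=E3: 3-byte lead, need 2 cont bytes. acc=0x3
Byte[1]=AC: continuation. acc=(acc<<6)|0x2C=0xEC
Byte[2]=93: continuation. acc=(acc<<6)|0x13=0x3B13
Completed: cp=U+3B13 (starts at byte 0)
Byte[3]=C7: 2-byte lead, need 1 cont bytes. acc=0x7
Byte[4]=8F: continuation. acc=(acc<<6)|0x0F=0x1CF
Completed: cp=U+01CF (starts at byte 3)
Byte[5]=CC: 2-byte lead, need 1 cont bytes. acc=0xC
Byte[6]: stream ended, expected continuation. INVALID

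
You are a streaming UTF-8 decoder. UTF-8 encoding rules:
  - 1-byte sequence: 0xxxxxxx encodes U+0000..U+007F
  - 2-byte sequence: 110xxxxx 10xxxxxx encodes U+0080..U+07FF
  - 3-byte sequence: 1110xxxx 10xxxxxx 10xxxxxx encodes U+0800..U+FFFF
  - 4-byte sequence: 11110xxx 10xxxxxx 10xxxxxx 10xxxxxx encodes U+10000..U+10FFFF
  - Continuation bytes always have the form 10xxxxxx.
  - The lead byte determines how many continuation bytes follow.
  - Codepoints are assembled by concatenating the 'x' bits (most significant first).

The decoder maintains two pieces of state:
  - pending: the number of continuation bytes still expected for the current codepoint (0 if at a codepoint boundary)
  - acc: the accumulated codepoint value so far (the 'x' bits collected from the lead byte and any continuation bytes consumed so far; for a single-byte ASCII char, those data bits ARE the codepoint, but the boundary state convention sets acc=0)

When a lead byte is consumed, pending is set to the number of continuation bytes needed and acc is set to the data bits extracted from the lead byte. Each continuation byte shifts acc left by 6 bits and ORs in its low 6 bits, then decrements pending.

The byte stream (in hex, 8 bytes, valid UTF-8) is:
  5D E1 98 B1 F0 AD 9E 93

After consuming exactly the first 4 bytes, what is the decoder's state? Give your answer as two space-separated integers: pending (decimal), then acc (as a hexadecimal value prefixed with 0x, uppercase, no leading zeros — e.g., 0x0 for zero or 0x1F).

Byte[0]=5D: 1-byte. pending=0, acc=0x0
Byte[1]=E1: 3-byte lead. pending=2, acc=0x1
Byte[2]=98: continuation. acc=(acc<<6)|0x18=0x58, pending=1
Byte[3]=B1: continuation. acc=(acc<<6)|0x31=0x1631, pending=0

Answer: 0 0x1631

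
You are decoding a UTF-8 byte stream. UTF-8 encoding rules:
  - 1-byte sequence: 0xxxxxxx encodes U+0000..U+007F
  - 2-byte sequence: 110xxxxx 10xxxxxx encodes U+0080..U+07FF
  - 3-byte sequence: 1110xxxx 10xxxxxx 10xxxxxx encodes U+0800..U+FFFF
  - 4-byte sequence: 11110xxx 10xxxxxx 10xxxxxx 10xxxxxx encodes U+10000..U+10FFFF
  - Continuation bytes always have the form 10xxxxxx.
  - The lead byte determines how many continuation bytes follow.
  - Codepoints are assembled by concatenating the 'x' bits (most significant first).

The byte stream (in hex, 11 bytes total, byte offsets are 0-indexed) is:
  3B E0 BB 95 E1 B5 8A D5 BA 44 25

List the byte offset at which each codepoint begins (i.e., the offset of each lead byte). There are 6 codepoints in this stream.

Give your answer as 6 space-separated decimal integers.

Answer: 0 1 4 7 9 10

Derivation:
Byte[0]=3B: 1-byte ASCII. cp=U+003B
Byte[1]=E0: 3-byte lead, need 2 cont bytes. acc=0x0
Byte[2]=BB: continuation. acc=(acc<<6)|0x3B=0x3B
Byte[3]=95: continuation. acc=(acc<<6)|0x15=0xED5
Completed: cp=U+0ED5 (starts at byte 1)
Byte[4]=E1: 3-byte lead, need 2 cont bytes. acc=0x1
Byte[5]=B5: continuation. acc=(acc<<6)|0x35=0x75
Byte[6]=8A: continuation. acc=(acc<<6)|0x0A=0x1D4A
Completed: cp=U+1D4A (starts at byte 4)
Byte[7]=D5: 2-byte lead, need 1 cont bytes. acc=0x15
Byte[8]=BA: continuation. acc=(acc<<6)|0x3A=0x57A
Completed: cp=U+057A (starts at byte 7)
Byte[9]=44: 1-byte ASCII. cp=U+0044
Byte[10]=25: 1-byte ASCII. cp=U+0025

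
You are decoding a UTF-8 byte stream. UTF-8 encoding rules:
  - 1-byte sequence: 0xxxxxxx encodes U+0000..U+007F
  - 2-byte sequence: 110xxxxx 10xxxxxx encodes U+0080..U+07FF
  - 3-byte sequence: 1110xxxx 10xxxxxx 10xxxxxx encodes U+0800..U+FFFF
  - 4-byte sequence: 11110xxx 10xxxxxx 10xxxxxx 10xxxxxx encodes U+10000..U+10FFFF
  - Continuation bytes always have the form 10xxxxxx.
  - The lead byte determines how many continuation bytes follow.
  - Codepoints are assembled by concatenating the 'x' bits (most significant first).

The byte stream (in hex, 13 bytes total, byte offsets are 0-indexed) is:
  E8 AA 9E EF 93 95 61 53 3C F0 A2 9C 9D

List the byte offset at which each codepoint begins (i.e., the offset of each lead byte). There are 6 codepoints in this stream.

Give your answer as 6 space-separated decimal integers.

Byte[0]=E8: 3-byte lead, need 2 cont bytes. acc=0x8
Byte[1]=AA: continuation. acc=(acc<<6)|0x2A=0x22A
Byte[2]=9E: continuation. acc=(acc<<6)|0x1E=0x8A9E
Completed: cp=U+8A9E (starts at byte 0)
Byte[3]=EF: 3-byte lead, need 2 cont bytes. acc=0xF
Byte[4]=93: continuation. acc=(acc<<6)|0x13=0x3D3
Byte[5]=95: continuation. acc=(acc<<6)|0x15=0xF4D5
Completed: cp=U+F4D5 (starts at byte 3)
Byte[6]=61: 1-byte ASCII. cp=U+0061
Byte[7]=53: 1-byte ASCII. cp=U+0053
Byte[8]=3C: 1-byte ASCII. cp=U+003C
Byte[9]=F0: 4-byte lead, need 3 cont bytes. acc=0x0
Byte[10]=A2: continuation. acc=(acc<<6)|0x22=0x22
Byte[11]=9C: continuation. acc=(acc<<6)|0x1C=0x89C
Byte[12]=9D: continuation. acc=(acc<<6)|0x1D=0x2271D
Completed: cp=U+2271D (starts at byte 9)

Answer: 0 3 6 7 8 9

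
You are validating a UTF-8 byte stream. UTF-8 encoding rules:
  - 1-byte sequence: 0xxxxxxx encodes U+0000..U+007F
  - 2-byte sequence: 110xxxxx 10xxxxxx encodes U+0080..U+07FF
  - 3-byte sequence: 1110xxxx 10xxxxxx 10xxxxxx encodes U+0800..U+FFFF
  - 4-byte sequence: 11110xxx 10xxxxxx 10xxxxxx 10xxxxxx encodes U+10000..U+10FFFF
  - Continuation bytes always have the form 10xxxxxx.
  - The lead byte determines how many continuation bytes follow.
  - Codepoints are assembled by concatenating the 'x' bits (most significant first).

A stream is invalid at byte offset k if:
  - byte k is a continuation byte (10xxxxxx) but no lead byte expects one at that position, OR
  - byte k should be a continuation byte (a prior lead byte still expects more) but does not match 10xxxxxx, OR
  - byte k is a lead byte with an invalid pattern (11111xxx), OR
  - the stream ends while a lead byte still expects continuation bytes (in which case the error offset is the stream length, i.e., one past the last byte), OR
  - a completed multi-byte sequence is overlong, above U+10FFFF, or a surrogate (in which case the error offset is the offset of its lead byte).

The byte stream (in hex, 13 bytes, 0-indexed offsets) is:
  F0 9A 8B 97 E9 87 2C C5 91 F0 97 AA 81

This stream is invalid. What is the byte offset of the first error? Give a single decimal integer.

Byte[0]=F0: 4-byte lead, need 3 cont bytes. acc=0x0
Byte[1]=9A: continuation. acc=(acc<<6)|0x1A=0x1A
Byte[2]=8B: continuation. acc=(acc<<6)|0x0B=0x68B
Byte[3]=97: continuation. acc=(acc<<6)|0x17=0x1A2D7
Completed: cp=U+1A2D7 (starts at byte 0)
Byte[4]=E9: 3-byte lead, need 2 cont bytes. acc=0x9
Byte[5]=87: continuation. acc=(acc<<6)|0x07=0x247
Byte[6]=2C: expected 10xxxxxx continuation. INVALID

Answer: 6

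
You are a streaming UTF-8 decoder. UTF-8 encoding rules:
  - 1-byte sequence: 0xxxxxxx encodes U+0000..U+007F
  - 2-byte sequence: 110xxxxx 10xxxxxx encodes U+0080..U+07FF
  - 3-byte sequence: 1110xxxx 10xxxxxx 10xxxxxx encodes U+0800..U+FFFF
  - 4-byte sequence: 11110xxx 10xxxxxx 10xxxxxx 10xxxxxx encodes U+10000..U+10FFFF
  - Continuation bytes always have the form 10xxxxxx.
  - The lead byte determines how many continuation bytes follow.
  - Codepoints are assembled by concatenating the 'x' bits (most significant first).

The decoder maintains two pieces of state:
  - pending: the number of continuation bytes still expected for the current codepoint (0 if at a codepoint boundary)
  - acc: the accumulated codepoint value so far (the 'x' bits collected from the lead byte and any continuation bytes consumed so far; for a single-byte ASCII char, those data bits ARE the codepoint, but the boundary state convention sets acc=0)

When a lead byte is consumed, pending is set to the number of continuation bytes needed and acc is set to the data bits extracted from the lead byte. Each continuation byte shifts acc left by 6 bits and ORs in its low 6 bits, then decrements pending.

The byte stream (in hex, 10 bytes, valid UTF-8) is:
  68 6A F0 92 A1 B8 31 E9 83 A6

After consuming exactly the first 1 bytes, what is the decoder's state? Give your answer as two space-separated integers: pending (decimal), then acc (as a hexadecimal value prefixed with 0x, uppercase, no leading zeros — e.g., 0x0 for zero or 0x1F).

Answer: 0 0x0

Derivation:
Byte[0]=68: 1-byte. pending=0, acc=0x0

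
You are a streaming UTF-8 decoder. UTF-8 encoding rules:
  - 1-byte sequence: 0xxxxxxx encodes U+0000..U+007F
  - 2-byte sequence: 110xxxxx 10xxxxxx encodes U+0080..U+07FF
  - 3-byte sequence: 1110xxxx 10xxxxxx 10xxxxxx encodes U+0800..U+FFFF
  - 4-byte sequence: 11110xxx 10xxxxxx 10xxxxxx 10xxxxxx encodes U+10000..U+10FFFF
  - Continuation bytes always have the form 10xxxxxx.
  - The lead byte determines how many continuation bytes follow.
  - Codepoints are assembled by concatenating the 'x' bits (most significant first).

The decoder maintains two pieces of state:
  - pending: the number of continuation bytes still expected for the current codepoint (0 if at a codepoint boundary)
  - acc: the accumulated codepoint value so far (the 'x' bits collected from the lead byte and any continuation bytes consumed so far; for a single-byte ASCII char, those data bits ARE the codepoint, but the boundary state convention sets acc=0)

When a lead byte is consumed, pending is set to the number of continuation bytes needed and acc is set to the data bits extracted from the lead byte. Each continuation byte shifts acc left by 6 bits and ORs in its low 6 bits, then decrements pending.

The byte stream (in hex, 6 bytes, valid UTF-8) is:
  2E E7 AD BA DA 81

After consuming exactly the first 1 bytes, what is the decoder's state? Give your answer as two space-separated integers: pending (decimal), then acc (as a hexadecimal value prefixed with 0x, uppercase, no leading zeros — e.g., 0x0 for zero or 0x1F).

Byte[0]=2E: 1-byte. pending=0, acc=0x0

Answer: 0 0x0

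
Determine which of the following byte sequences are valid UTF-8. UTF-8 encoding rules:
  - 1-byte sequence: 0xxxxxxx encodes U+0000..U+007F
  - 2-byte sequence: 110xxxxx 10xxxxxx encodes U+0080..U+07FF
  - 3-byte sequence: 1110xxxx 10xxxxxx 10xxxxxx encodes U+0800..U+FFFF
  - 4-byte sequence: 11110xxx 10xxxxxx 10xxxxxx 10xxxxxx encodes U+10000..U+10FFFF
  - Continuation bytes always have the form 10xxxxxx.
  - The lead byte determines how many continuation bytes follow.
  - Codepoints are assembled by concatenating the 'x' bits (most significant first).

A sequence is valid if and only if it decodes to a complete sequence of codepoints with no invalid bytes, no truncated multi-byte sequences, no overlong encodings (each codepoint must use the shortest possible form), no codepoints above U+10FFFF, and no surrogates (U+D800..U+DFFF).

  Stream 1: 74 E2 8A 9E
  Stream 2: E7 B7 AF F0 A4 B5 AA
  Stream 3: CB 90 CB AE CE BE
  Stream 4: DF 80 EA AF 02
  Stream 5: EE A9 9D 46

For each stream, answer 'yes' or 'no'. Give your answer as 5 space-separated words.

Answer: yes yes yes no yes

Derivation:
Stream 1: decodes cleanly. VALID
Stream 2: decodes cleanly. VALID
Stream 3: decodes cleanly. VALID
Stream 4: error at byte offset 4. INVALID
Stream 5: decodes cleanly. VALID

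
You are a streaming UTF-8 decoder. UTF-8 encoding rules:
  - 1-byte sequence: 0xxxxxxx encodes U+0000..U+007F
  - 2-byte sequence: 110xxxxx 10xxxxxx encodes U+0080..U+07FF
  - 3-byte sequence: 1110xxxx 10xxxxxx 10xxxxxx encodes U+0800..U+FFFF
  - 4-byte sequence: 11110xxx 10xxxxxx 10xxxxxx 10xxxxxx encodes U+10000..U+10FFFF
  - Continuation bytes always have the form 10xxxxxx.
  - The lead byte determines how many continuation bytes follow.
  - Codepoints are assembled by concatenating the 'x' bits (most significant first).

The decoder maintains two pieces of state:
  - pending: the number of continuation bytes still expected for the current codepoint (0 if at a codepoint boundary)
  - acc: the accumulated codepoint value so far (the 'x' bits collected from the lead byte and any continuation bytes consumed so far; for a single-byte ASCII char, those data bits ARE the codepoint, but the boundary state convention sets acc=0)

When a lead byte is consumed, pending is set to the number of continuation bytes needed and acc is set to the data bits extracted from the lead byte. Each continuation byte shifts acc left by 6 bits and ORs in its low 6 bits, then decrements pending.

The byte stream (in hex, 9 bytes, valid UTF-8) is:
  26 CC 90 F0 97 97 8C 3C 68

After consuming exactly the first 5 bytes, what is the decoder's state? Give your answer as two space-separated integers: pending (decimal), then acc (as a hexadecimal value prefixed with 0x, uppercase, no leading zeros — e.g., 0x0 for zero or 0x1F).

Answer: 2 0x17

Derivation:
Byte[0]=26: 1-byte. pending=0, acc=0x0
Byte[1]=CC: 2-byte lead. pending=1, acc=0xC
Byte[2]=90: continuation. acc=(acc<<6)|0x10=0x310, pending=0
Byte[3]=F0: 4-byte lead. pending=3, acc=0x0
Byte[4]=97: continuation. acc=(acc<<6)|0x17=0x17, pending=2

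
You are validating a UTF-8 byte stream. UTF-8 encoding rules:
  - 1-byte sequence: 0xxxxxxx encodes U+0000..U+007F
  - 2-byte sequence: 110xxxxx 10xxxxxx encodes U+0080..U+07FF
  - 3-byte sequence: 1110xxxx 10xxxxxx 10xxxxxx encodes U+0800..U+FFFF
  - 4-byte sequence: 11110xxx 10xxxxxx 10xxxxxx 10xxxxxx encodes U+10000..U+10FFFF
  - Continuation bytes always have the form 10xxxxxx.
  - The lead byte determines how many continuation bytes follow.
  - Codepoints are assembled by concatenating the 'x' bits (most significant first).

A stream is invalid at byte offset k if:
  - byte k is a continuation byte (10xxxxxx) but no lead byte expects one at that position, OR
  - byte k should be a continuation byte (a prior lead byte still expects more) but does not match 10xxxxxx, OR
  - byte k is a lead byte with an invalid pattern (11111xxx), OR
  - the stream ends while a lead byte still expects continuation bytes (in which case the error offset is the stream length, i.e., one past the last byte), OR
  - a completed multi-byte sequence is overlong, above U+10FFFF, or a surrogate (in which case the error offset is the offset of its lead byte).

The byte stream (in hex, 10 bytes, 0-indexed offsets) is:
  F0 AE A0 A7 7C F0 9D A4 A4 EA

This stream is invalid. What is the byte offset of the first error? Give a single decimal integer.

Byte[0]=F0: 4-byte lead, need 3 cont bytes. acc=0x0
Byte[1]=AE: continuation. acc=(acc<<6)|0x2E=0x2E
Byte[2]=A0: continuation. acc=(acc<<6)|0x20=0xBA0
Byte[3]=A7: continuation. acc=(acc<<6)|0x27=0x2E827
Completed: cp=U+2E827 (starts at byte 0)
Byte[4]=7C: 1-byte ASCII. cp=U+007C
Byte[5]=F0: 4-byte lead, need 3 cont bytes. acc=0x0
Byte[6]=9D: continuation. acc=(acc<<6)|0x1D=0x1D
Byte[7]=A4: continuation. acc=(acc<<6)|0x24=0x764
Byte[8]=A4: continuation. acc=(acc<<6)|0x24=0x1D924
Completed: cp=U+1D924 (starts at byte 5)
Byte[9]=EA: 3-byte lead, need 2 cont bytes. acc=0xA
Byte[10]: stream ended, expected continuation. INVALID

Answer: 10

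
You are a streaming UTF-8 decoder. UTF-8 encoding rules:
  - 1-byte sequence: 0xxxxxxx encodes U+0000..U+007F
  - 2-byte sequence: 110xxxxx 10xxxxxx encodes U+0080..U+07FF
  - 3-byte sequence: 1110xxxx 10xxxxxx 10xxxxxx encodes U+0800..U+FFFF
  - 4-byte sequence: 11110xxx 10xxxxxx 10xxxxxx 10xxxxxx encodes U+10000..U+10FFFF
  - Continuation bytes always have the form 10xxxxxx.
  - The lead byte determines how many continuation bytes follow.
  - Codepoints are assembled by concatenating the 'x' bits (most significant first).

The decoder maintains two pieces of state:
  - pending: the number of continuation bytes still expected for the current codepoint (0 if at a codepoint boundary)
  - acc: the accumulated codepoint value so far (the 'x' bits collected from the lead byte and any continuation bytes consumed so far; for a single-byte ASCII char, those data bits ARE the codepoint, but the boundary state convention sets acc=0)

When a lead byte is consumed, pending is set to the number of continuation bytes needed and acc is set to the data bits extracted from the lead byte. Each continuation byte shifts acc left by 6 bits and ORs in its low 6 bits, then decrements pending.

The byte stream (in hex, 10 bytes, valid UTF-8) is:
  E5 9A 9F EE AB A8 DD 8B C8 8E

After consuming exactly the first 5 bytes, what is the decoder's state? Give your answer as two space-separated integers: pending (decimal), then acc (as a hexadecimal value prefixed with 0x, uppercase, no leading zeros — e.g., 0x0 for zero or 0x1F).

Answer: 1 0x3AB

Derivation:
Byte[0]=E5: 3-byte lead. pending=2, acc=0x5
Byte[1]=9A: continuation. acc=(acc<<6)|0x1A=0x15A, pending=1
Byte[2]=9F: continuation. acc=(acc<<6)|0x1F=0x569F, pending=0
Byte[3]=EE: 3-byte lead. pending=2, acc=0xE
Byte[4]=AB: continuation. acc=(acc<<6)|0x2B=0x3AB, pending=1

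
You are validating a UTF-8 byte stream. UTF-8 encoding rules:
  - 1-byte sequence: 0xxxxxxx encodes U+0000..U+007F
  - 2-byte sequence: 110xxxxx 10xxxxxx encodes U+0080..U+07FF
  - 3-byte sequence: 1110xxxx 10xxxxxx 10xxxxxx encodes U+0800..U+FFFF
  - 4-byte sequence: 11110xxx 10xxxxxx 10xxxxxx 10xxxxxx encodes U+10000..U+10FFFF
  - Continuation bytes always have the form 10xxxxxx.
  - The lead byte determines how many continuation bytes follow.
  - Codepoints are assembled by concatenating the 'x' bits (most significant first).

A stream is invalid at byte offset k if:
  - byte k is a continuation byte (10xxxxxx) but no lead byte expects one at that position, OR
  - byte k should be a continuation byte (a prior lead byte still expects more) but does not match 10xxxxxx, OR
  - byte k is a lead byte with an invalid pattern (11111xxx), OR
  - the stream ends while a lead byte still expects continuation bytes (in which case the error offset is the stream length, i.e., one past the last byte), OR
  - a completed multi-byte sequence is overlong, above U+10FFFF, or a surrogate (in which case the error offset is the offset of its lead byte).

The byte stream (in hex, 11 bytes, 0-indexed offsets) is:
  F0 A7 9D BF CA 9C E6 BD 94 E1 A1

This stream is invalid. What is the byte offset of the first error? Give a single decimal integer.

Byte[0]=F0: 4-byte lead, need 3 cont bytes. acc=0x0
Byte[1]=A7: continuation. acc=(acc<<6)|0x27=0x27
Byte[2]=9D: continuation. acc=(acc<<6)|0x1D=0x9DD
Byte[3]=BF: continuation. acc=(acc<<6)|0x3F=0x2777F
Completed: cp=U+2777F (starts at byte 0)
Byte[4]=CA: 2-byte lead, need 1 cont bytes. acc=0xA
Byte[5]=9C: continuation. acc=(acc<<6)|0x1C=0x29C
Completed: cp=U+029C (starts at byte 4)
Byte[6]=E6: 3-byte lead, need 2 cont bytes. acc=0x6
Byte[7]=BD: continuation. acc=(acc<<6)|0x3D=0x1BD
Byte[8]=94: continuation. acc=(acc<<6)|0x14=0x6F54
Completed: cp=U+6F54 (starts at byte 6)
Byte[9]=E1: 3-byte lead, need 2 cont bytes. acc=0x1
Byte[10]=A1: continuation. acc=(acc<<6)|0x21=0x61
Byte[11]: stream ended, expected continuation. INVALID

Answer: 11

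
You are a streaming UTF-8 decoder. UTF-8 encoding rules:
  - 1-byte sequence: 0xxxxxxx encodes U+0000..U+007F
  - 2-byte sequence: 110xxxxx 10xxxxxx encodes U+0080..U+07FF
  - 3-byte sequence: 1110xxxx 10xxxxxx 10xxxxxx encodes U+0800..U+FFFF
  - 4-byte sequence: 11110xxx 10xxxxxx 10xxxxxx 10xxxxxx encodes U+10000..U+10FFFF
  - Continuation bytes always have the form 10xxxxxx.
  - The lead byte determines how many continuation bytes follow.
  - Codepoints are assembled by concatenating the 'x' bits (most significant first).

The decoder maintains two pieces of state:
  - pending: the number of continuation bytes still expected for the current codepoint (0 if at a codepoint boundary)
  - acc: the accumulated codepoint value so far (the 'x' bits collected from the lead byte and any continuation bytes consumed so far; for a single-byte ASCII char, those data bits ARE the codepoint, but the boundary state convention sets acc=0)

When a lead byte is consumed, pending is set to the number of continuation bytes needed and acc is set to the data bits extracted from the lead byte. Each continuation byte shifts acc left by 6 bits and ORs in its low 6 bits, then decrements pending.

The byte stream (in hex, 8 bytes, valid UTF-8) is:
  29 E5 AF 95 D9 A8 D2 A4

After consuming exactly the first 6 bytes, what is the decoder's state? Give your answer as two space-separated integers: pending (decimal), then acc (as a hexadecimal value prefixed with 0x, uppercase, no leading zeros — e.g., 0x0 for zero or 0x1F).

Answer: 0 0x668

Derivation:
Byte[0]=29: 1-byte. pending=0, acc=0x0
Byte[1]=E5: 3-byte lead. pending=2, acc=0x5
Byte[2]=AF: continuation. acc=(acc<<6)|0x2F=0x16F, pending=1
Byte[3]=95: continuation. acc=(acc<<6)|0x15=0x5BD5, pending=0
Byte[4]=D9: 2-byte lead. pending=1, acc=0x19
Byte[5]=A8: continuation. acc=(acc<<6)|0x28=0x668, pending=0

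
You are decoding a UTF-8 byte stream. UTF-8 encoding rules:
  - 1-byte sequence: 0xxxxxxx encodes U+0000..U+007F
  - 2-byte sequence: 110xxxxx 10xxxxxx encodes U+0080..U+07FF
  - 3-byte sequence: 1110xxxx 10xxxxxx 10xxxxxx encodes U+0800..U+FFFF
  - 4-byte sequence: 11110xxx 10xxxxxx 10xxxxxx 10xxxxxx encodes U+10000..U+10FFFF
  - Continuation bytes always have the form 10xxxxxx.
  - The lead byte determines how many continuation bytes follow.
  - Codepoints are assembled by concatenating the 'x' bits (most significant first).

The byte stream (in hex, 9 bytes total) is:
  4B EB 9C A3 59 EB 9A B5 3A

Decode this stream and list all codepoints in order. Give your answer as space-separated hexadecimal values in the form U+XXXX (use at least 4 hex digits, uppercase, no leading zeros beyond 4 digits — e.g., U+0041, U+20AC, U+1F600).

Byte[0]=4B: 1-byte ASCII. cp=U+004B
Byte[1]=EB: 3-byte lead, need 2 cont bytes. acc=0xB
Byte[2]=9C: continuation. acc=(acc<<6)|0x1C=0x2DC
Byte[3]=A3: continuation. acc=(acc<<6)|0x23=0xB723
Completed: cp=U+B723 (starts at byte 1)
Byte[4]=59: 1-byte ASCII. cp=U+0059
Byte[5]=EB: 3-byte lead, need 2 cont bytes. acc=0xB
Byte[6]=9A: continuation. acc=(acc<<6)|0x1A=0x2DA
Byte[7]=B5: continuation. acc=(acc<<6)|0x35=0xB6B5
Completed: cp=U+B6B5 (starts at byte 5)
Byte[8]=3A: 1-byte ASCII. cp=U+003A

Answer: U+004B U+B723 U+0059 U+B6B5 U+003A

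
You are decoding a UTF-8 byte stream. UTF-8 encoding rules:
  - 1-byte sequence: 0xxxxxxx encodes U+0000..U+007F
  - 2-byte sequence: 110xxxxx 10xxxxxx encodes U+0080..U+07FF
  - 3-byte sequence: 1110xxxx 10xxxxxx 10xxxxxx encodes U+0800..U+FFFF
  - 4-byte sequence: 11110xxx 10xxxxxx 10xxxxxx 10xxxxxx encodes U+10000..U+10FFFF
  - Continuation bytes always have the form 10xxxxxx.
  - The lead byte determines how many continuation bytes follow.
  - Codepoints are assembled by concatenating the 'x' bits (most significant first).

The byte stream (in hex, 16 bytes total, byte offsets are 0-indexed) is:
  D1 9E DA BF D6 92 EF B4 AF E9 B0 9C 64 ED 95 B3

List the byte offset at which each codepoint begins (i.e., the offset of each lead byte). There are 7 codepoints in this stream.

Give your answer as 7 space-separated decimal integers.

Byte[0]=D1: 2-byte lead, need 1 cont bytes. acc=0x11
Byte[1]=9E: continuation. acc=(acc<<6)|0x1E=0x45E
Completed: cp=U+045E (starts at byte 0)
Byte[2]=DA: 2-byte lead, need 1 cont bytes. acc=0x1A
Byte[3]=BF: continuation. acc=(acc<<6)|0x3F=0x6BF
Completed: cp=U+06BF (starts at byte 2)
Byte[4]=D6: 2-byte lead, need 1 cont bytes. acc=0x16
Byte[5]=92: continuation. acc=(acc<<6)|0x12=0x592
Completed: cp=U+0592 (starts at byte 4)
Byte[6]=EF: 3-byte lead, need 2 cont bytes. acc=0xF
Byte[7]=B4: continuation. acc=(acc<<6)|0x34=0x3F4
Byte[8]=AF: continuation. acc=(acc<<6)|0x2F=0xFD2F
Completed: cp=U+FD2F (starts at byte 6)
Byte[9]=E9: 3-byte lead, need 2 cont bytes. acc=0x9
Byte[10]=B0: continuation. acc=(acc<<6)|0x30=0x270
Byte[11]=9C: continuation. acc=(acc<<6)|0x1C=0x9C1C
Completed: cp=U+9C1C (starts at byte 9)
Byte[12]=64: 1-byte ASCII. cp=U+0064
Byte[13]=ED: 3-byte lead, need 2 cont bytes. acc=0xD
Byte[14]=95: continuation. acc=(acc<<6)|0x15=0x355
Byte[15]=B3: continuation. acc=(acc<<6)|0x33=0xD573
Completed: cp=U+D573 (starts at byte 13)

Answer: 0 2 4 6 9 12 13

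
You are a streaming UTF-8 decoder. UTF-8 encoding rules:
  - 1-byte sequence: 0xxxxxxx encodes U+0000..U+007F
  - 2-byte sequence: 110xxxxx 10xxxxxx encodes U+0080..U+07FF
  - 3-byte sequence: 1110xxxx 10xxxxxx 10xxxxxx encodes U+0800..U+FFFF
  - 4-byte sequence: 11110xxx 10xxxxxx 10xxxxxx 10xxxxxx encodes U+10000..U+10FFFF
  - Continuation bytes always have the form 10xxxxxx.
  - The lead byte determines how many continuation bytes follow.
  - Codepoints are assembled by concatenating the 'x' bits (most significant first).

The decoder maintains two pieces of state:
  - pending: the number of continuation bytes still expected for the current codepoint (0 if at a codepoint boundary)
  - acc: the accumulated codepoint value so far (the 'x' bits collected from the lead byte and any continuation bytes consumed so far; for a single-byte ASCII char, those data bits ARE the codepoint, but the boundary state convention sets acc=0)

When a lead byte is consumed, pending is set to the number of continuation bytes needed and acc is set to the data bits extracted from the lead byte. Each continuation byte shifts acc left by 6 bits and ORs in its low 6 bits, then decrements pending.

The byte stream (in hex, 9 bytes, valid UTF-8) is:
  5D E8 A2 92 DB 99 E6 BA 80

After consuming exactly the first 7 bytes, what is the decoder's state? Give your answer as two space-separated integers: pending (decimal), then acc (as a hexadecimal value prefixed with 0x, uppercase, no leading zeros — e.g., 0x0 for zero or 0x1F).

Answer: 2 0x6

Derivation:
Byte[0]=5D: 1-byte. pending=0, acc=0x0
Byte[1]=E8: 3-byte lead. pending=2, acc=0x8
Byte[2]=A2: continuation. acc=(acc<<6)|0x22=0x222, pending=1
Byte[3]=92: continuation. acc=(acc<<6)|0x12=0x8892, pending=0
Byte[4]=DB: 2-byte lead. pending=1, acc=0x1B
Byte[5]=99: continuation. acc=(acc<<6)|0x19=0x6D9, pending=0
Byte[6]=E6: 3-byte lead. pending=2, acc=0x6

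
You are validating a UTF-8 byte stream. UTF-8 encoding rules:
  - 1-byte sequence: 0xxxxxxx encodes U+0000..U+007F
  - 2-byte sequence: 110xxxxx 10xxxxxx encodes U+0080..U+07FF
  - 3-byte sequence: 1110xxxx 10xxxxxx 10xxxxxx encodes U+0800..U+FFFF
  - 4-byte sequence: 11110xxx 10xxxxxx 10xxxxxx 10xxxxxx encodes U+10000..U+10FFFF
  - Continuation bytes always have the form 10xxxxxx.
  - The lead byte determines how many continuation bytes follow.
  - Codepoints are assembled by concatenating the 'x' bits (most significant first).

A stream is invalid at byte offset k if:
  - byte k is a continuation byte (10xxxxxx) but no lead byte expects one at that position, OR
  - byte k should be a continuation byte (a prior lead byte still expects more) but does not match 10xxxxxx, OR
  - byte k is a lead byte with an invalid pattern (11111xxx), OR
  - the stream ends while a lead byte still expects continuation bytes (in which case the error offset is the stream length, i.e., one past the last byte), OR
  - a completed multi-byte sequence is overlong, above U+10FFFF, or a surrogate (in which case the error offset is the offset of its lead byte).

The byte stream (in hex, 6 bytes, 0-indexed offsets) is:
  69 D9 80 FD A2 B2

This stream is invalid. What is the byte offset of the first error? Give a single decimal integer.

Byte[0]=69: 1-byte ASCII. cp=U+0069
Byte[1]=D9: 2-byte lead, need 1 cont bytes. acc=0x19
Byte[2]=80: continuation. acc=(acc<<6)|0x00=0x640
Completed: cp=U+0640 (starts at byte 1)
Byte[3]=FD: INVALID lead byte (not 0xxx/110x/1110/11110)

Answer: 3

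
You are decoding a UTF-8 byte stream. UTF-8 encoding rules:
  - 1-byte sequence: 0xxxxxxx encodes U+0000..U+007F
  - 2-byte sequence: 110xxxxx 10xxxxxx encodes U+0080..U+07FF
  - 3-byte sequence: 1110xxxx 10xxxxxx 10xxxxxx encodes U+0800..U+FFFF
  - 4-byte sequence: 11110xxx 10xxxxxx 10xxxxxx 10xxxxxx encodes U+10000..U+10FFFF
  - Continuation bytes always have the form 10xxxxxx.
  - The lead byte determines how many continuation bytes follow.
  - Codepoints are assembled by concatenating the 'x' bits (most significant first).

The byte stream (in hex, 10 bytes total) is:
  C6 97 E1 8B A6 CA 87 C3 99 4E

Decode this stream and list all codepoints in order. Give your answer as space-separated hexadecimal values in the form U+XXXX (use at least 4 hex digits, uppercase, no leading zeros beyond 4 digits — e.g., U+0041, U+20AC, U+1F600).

Answer: U+0197 U+12E6 U+0287 U+00D9 U+004E

Derivation:
Byte[0]=C6: 2-byte lead, need 1 cont bytes. acc=0x6
Byte[1]=97: continuation. acc=(acc<<6)|0x17=0x197
Completed: cp=U+0197 (starts at byte 0)
Byte[2]=E1: 3-byte lead, need 2 cont bytes. acc=0x1
Byte[3]=8B: continuation. acc=(acc<<6)|0x0B=0x4B
Byte[4]=A6: continuation. acc=(acc<<6)|0x26=0x12E6
Completed: cp=U+12E6 (starts at byte 2)
Byte[5]=CA: 2-byte lead, need 1 cont bytes. acc=0xA
Byte[6]=87: continuation. acc=(acc<<6)|0x07=0x287
Completed: cp=U+0287 (starts at byte 5)
Byte[7]=C3: 2-byte lead, need 1 cont bytes. acc=0x3
Byte[8]=99: continuation. acc=(acc<<6)|0x19=0xD9
Completed: cp=U+00D9 (starts at byte 7)
Byte[9]=4E: 1-byte ASCII. cp=U+004E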